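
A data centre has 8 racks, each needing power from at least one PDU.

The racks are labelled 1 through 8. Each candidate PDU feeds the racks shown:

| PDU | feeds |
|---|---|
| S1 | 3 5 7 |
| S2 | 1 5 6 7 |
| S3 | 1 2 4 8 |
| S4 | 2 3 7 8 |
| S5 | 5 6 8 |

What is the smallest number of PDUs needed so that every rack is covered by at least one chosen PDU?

S3 and S4 and S5 together: S3 ∪ S4 ∪ S5 = {1, 2, 3, 4, 5, 6, 7, 8} — every rack is covered.
Only S3 contains 4, so S3 is forced; the remaining 4 racks need at least 2 more PDUs (each remaining PDU adds at most 3) — so at least 3 PDUs are needed, and 3 is optimal.

3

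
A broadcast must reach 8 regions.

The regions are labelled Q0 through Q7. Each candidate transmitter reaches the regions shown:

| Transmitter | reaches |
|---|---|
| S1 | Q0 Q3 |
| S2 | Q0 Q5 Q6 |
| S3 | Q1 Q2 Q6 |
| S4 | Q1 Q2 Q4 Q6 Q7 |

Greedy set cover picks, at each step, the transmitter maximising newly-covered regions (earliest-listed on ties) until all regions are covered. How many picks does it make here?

Greedy: pick S4 (covers 5 new) → pick S1 (covers 2 new) → pick S2 (covers 1 new). Total picks: 3.

3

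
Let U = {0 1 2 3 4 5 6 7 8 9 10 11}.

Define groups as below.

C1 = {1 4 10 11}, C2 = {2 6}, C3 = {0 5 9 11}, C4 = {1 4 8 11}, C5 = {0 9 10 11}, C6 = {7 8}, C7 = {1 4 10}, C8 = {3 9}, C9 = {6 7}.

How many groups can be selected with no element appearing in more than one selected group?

4

C2, C6, C7, C8 are pairwise disjoint (C2={2,6}; C6={7,8}; C7={1,4,10}; C8={3,9}).
Every remaining group overlaps one of these, and no 5 of the listed groups are pairwise disjoint, so 4 is the maximum.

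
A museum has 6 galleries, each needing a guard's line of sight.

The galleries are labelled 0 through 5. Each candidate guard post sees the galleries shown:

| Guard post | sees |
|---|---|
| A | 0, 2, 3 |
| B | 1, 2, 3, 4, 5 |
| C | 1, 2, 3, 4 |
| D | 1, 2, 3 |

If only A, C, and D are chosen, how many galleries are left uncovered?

1

Union of A, C, D = {0, 1, 2, 3, 4}.
Not covered: 5 — 1 gallery.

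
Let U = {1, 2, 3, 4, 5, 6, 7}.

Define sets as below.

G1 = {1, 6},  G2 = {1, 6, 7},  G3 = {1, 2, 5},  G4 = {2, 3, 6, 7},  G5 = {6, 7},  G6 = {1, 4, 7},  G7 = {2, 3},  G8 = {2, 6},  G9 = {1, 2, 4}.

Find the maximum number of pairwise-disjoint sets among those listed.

G2, G7 are pairwise disjoint (G2={1,6,7}; G7={2,3}).
Every remaining set overlaps one of these, and no 3 of the listed sets are pairwise disjoint, so 2 is the maximum.

2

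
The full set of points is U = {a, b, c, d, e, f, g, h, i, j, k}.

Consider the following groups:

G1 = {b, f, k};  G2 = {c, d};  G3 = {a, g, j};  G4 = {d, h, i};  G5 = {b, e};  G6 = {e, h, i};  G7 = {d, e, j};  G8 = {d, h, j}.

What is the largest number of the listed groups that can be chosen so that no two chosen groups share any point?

4

G1, G2, G3, G6 are pairwise disjoint (G1={b,f,k}; G2={c,d}; G3={a,g,j}; G6={e,h,i}).
Every remaining group overlaps one of these, and no 5 of the listed groups are pairwise disjoint, so 4 is the maximum.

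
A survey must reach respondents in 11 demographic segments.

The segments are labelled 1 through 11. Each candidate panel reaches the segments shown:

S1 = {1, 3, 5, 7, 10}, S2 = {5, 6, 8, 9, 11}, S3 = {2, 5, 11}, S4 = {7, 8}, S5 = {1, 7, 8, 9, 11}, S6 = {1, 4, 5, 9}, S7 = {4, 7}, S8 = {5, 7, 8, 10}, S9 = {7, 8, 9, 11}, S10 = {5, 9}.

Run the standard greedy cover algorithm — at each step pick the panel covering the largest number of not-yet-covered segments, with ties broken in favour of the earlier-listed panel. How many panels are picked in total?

Greedy: pick S1 (covers 5 new) → pick S2 (covers 4 new) → pick S3 (covers 1 new) → pick S6 (covers 1 new). Total picks: 4.

4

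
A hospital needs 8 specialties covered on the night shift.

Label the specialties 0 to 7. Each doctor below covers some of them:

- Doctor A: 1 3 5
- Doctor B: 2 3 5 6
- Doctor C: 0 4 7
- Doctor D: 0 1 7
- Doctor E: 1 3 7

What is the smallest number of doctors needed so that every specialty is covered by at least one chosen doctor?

Take {B, C, E}. Their union is {0, 1, 2, 3, 4, 5, 6, 7}, which is all 8 specialties.
Only B contains 2, so B is forced; the remaining 4 specialties need at least 2 more doctors (each remaining doctor adds at most 3) — so at least 3 doctors are needed, and 3 is optimal.

3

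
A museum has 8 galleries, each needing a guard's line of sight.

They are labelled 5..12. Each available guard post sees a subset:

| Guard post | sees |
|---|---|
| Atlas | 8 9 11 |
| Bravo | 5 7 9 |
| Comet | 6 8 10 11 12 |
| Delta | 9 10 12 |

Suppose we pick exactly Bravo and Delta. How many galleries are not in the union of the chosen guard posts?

Union of Bravo, Delta = {5, 7, 9, 10, 12}.
Not covered: 6, 8, 11 — 3 galleries.

3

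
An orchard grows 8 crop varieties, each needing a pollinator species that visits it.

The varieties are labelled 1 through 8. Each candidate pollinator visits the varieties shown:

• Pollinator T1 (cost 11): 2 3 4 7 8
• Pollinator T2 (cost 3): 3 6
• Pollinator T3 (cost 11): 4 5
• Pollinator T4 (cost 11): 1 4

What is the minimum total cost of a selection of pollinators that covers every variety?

36

T1, T2, T3, T4 together cover every variety (T1 ∪ T2 ∪ T3 ∪ T4 = {1, 2, 3, 4, 5, 6, 7, 8}); total cost 11 + 3 + 11 + 11 = 36.
No covering selection has total cost below 36.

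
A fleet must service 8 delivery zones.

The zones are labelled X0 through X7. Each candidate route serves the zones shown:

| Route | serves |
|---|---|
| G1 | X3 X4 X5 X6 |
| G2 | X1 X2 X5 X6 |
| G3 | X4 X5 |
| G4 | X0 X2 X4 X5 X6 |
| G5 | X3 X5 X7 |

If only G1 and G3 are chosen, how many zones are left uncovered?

4

Union of G1, G3 = {X3, X4, X5, X6}.
Not covered: X0, X1, X2, X7 — 4 zones.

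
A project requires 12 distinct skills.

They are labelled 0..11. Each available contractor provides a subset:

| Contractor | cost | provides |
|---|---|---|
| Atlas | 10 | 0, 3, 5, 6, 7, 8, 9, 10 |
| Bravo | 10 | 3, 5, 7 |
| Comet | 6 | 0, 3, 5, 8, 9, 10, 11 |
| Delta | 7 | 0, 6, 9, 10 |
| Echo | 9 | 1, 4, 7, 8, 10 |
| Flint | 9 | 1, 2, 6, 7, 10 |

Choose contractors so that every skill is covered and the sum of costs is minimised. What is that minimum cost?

Comet, Echo, Flint together cover every skill (Comet ∪ Echo ∪ Flint = {0, 1, 2, 3, 4, 5, 6, 7, 8, 9, 10, 11}); total cost 6 + 9 + 9 = 24.
No covering selection has total cost below 24.

24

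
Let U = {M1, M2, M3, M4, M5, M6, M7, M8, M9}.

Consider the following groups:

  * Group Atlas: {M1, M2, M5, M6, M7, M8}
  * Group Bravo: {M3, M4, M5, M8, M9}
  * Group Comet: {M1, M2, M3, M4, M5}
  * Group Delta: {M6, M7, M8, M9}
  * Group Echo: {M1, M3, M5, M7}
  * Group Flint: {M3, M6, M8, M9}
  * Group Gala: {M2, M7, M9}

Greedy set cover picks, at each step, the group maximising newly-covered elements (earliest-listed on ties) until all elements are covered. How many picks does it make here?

2

Greedy: pick Atlas (covers 6 new) → pick Bravo (covers 3 new). Total picks: 2.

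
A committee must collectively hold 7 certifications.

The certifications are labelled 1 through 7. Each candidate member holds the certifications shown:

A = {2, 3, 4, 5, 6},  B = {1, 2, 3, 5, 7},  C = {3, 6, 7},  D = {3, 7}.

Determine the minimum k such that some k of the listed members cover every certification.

2

Take {A, B}. Their union is {1, 2, 3, 4, 5, 6, 7}, which is all 7 certifications.
No single member has all 7 certifications (the largest, A, has 5), so 2 is optimal.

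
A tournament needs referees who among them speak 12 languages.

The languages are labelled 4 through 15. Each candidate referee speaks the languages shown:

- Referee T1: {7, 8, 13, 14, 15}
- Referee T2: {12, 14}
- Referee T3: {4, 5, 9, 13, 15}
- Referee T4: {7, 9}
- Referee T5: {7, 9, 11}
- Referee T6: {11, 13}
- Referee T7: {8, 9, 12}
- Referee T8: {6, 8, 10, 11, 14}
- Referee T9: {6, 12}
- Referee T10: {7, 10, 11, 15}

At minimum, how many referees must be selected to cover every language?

4

T3 and T7 and T8 and T10 together: T3 ∪ T7 ∪ T8 ∪ T10 = {4, 5, 6, 7, 8, 9, 10, 11, 12, 13, 14, 15} — every language is covered.
No 3 of the 10 referees cover everything (all 120 combinations miss at least one language), so 4 is optimal.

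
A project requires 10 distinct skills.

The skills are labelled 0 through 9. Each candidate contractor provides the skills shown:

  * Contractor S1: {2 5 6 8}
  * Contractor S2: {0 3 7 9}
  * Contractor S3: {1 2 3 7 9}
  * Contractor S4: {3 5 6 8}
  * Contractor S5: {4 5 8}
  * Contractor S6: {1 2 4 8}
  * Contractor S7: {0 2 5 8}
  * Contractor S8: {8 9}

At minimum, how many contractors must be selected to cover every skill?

3

Take {S1, S2, S6}. Their union is {0, 1, 2, 3, 4, 5, 6, 7, 8, 9}, which is all 10 skills.
No 2 of the 8 contractors cover everything (all 28 combinations miss at least one skill), so 3 is optimal.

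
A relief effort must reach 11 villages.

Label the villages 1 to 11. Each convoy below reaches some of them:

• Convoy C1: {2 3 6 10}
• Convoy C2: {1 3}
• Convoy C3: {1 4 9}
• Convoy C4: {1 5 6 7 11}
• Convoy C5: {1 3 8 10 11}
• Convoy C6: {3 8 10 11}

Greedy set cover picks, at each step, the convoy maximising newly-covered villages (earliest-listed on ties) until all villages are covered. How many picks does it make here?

Greedy: pick C4 (covers 5 new) → pick C1 (covers 3 new) → pick C3 (covers 2 new) → pick C5 (covers 1 new). Total picks: 4.

4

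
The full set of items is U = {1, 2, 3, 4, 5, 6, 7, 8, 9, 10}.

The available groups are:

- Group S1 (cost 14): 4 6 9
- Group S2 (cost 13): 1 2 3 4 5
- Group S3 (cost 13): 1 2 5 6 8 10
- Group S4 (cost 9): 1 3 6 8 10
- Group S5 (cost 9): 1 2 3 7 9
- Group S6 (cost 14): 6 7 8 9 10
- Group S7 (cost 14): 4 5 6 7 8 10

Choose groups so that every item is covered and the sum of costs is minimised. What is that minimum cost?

23

S5, S7 together cover every item (S5 ∪ S7 = {1, 2, 3, 4, 5, 6, 7, 8, 9, 10}); total cost 9 + 14 = 23.
The greedy pick S4, S5, S2 costs 31; no covering selection beats 23.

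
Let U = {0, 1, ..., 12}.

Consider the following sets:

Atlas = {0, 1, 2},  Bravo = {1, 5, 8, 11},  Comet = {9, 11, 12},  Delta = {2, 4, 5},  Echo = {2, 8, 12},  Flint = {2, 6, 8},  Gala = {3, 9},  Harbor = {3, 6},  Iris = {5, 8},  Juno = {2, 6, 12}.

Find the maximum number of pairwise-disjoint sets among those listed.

4

Atlas, Comet, Harbor, Iris are pairwise disjoint (Atlas={0,1,2}; Comet={9,11,12}; Harbor={3,6}; Iris={5,8}).
Every remaining set overlaps one of these, and no 5 of the listed sets are pairwise disjoint, so 4 is the maximum.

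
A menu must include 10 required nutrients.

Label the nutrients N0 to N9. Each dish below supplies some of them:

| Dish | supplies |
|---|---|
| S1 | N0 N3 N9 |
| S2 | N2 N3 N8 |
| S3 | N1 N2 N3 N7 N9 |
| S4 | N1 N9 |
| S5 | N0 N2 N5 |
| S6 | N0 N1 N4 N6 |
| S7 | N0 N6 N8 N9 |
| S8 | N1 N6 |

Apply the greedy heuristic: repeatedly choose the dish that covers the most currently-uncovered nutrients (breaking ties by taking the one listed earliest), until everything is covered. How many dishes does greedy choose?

4

Greedy: pick S3 (covers 5 new) → pick S6 (covers 3 new) → pick S2 (covers 1 new) → pick S5 (covers 1 new). Total picks: 4.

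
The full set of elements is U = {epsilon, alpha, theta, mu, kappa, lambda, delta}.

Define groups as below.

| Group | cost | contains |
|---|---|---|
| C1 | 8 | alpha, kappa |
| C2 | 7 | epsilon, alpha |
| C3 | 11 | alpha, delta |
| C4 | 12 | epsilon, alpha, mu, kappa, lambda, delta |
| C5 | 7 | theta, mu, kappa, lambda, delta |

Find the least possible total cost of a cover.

14

C2, C5 together cover every element (C2 ∪ C5 = {epsilon, alpha, theta, mu, kappa, lambda, delta}); total cost 7 + 7 = 14.
No covering selection has total cost below 14.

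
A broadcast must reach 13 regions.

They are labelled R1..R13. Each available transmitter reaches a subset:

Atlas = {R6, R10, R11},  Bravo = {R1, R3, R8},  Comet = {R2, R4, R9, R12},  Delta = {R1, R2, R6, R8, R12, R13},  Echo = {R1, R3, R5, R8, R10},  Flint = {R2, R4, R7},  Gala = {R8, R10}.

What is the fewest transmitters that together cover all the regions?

5

Atlas and Comet and Delta and Echo and Flint together: Atlas ∪ Comet ∪ Delta ∪ Echo ∪ Flint = {R1, R2, R3, R4, R5, R6, R7, R8, R9, R10, R11, R12, R13} — every region is covered.
No 4 of the 7 transmitters cover everything (all 35 combinations miss at least one region), so 5 is optimal.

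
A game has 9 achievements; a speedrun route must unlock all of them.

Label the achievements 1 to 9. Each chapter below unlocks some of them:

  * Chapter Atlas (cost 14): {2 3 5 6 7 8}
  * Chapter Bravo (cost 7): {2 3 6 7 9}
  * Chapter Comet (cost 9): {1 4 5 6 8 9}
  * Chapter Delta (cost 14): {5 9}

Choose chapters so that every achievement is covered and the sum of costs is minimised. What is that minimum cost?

Bravo, Comet together cover every achievement (Bravo ∪ Comet = {1, 2, 3, 4, 5, 6, 7, 8, 9}); total cost 7 + 9 = 16.
No covering selection has total cost below 16.

16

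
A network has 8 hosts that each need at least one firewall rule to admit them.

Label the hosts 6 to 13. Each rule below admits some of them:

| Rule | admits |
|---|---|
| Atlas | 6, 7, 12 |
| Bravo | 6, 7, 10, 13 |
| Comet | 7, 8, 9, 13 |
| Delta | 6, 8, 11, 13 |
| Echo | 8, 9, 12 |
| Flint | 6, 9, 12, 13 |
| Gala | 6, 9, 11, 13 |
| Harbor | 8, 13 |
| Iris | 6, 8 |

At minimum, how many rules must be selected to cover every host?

3

Bravo and Delta and Flint together: Bravo ∪ Delta ∪ Flint = {6, 7, 8, 9, 10, 11, 12, 13} — every host is covered.
Only Bravo contains 10, so Bravo is forced; the remaining 4 hosts need at least 2 more rules (each remaining rule adds at most 3) — so at least 3 rules are needed, and 3 is optimal.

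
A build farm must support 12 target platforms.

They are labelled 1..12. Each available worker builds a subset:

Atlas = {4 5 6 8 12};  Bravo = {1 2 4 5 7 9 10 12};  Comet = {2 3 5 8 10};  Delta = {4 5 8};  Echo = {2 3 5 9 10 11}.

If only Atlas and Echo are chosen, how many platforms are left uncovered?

2

Union of Atlas, Echo = {2, 3, 4, 5, 6, 8, 9, 10, 11, 12}.
Not covered: 1, 7 — 2 platforms.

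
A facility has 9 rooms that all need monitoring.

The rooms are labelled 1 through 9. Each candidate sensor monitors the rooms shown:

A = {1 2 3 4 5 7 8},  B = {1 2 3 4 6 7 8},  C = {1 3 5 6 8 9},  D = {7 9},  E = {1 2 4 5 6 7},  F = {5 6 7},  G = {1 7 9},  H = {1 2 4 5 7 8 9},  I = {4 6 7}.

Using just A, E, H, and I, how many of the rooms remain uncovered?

0

Union of A, E, H, I = {1, 2, 3, 4, 5, 6, 7, 8, 9} — that's every room, so 0 are uncovered.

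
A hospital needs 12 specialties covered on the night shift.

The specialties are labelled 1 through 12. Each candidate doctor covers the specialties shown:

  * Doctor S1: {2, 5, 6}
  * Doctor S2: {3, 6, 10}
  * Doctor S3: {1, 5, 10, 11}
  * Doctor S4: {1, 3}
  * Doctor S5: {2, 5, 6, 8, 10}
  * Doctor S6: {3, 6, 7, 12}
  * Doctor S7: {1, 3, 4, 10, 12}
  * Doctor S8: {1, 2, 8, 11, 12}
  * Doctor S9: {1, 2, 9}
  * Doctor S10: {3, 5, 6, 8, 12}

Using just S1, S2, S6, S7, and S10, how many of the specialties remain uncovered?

2

Union of S1, S2, S6, S7, S10 = {1, 2, 3, 4, 5, 6, 7, 8, 10, 12}.
Not covered: 9, 11 — 2 specialties.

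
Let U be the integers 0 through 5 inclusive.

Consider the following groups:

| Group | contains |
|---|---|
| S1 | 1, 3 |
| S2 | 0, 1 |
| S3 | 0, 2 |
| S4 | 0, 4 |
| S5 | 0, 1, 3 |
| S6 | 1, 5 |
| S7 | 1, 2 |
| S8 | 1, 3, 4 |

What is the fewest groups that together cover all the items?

S3 and S6 and S8 together: S3 ∪ S6 ∪ S8 = {0, 1, 2, 3, 4, 5} — every item is covered.
Only S6 contains 5, so S6 is forced; the remaining 4 items need at least 2 more groups (each remaining group adds at most 2) — so at least 3 groups are needed, and 3 is optimal.

3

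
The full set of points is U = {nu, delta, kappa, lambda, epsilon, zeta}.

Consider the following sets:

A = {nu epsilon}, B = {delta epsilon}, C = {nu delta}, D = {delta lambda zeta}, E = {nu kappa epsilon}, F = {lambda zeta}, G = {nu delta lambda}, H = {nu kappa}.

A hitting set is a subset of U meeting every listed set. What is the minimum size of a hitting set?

T = {nu, delta, zeta} meets every set (each contains at least one member of T), and |T| = 3.
The sets B, F, H are pairwise disjoint, so any hitting set needs a separate point for each — at least 3. Hence 3 is optimal.

3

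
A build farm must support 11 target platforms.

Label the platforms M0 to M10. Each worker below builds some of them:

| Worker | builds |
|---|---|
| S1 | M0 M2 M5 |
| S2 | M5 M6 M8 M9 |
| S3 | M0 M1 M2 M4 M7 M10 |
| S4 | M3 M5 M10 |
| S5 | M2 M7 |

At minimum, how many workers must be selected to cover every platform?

3

Take {S2, S3, S4}. Their union is {M0, M1, M2, M3, M4, M5, M6, M7, M8, M9, M10}, which is all 11 platforms.
Only S3 contains M1, so S3 is forced; the remaining 5 platforms need at least 2 more workers (each remaining worker adds at most 4) — so at least 3 workers are needed, and 3 is optimal.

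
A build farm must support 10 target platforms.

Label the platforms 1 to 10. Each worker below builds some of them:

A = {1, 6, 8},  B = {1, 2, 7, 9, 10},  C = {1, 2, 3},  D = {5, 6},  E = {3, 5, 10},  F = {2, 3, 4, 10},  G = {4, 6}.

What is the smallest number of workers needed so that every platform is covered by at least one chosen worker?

Take {A, B, E, F}. Their union is {1, 2, 3, 4, 5, 6, 7, 8, 9, 10}, which is all 10 platforms.
Only B contains 7, so B is forced; the remaining 5 platforms need at least 3 more workers (each remaining worker adds at most 2) — so at least 4 workers are needed, and 4 is optimal.

4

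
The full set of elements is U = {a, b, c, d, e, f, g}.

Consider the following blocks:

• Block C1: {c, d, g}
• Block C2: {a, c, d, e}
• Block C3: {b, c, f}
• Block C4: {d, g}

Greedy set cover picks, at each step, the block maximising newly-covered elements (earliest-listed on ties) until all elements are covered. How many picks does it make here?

3

Greedy: pick C2 (covers 4 new) → pick C3 (covers 2 new) → pick C1 (covers 1 new). Total picks: 3.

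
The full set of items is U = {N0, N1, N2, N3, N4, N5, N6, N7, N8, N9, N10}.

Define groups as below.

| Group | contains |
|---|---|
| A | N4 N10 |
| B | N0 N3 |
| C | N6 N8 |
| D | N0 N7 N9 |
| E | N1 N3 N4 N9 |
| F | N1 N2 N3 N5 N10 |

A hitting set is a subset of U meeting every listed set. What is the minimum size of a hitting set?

H = {N0, N3, N4, N6} meets every group (each contains at least one member of H), and |H| = 4.
No choice of 3 items meets every group, so 4 is the minimum.

4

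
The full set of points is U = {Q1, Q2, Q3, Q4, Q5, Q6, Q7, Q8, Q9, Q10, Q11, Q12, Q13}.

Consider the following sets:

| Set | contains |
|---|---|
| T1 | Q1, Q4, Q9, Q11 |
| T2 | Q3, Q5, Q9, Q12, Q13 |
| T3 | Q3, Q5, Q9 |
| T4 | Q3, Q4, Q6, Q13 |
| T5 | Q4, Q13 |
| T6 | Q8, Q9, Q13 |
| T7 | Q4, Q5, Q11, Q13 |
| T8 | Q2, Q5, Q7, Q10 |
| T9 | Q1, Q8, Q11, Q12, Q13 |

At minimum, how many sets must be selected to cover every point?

4

T2 and T4 and T8 and T9 together: T2 ∪ T4 ∪ T8 ∪ T9 = {Q1, Q2, Q3, Q4, Q5, Q6, Q7, Q8, Q9, Q10, Q11, Q12, Q13} — every point is covered.
Only T4 contains Q6, so T4 is forced; the remaining 9 points need at least 3 more sets (each remaining set adds at most 4) — so at least 4 sets are needed, and 4 is optimal.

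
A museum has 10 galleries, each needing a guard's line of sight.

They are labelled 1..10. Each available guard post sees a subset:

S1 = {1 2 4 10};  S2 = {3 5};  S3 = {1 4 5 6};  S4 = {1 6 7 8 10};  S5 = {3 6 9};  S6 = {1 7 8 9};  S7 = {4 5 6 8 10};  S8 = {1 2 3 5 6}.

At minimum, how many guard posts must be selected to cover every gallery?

Take {S1, S6, S8}. Their union is {1, 2, 3, 4, 5, 6, 7, 8, 9, 10}, which is all 10 galleries.
No 2 of the 8 guard posts cover everything (all 28 combinations miss at least one gallery), so 3 is optimal.

3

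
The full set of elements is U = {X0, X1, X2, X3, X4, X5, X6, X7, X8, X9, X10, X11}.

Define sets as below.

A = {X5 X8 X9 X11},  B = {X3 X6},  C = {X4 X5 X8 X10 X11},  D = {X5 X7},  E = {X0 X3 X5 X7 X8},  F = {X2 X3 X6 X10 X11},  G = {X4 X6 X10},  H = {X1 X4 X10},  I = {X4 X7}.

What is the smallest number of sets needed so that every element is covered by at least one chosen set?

4

Take {A, E, F, H}. Their union is {X0, X1, X2, X3, X4, X5, X6, X7, X8, X9, X10, X11}, which is all 12 elements.
No 3 of the 9 sets cover everything (all 84 combinations miss at least one element), so 4 is optimal.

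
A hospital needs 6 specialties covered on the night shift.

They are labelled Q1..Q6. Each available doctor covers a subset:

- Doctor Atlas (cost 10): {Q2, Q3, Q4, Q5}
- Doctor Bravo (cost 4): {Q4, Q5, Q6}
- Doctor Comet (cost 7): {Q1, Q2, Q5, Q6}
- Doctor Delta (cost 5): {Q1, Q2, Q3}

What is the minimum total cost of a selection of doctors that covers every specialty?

9

Bravo, Delta together cover every specialty (Bravo ∪ Delta = {Q1, Q2, Q3, Q4, Q5, Q6}); total cost 4 + 5 = 9.
No covering selection has total cost below 9.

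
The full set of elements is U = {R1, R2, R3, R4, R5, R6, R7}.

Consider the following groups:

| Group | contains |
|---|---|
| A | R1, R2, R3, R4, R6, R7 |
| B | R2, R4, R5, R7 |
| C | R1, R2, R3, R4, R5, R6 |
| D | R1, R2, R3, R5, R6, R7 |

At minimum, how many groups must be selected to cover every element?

C and D cover everything between them: the union {R1, R2, R3, R4, R5, R6, R7} is all of U.
No single group has all 7 elements (the largest, A, has 6), so 2 is optimal.

2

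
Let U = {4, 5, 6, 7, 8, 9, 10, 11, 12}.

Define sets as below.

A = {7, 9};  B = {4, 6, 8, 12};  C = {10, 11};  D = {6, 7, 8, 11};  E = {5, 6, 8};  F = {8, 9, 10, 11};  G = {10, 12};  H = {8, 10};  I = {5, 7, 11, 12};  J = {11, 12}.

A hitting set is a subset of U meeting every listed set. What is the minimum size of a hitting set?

T = {7, 8, 11, 12} meets every set (each contains at least one member of T), and |T| = 4.
No choice of 3 points meets every set, so 4 is the minimum.

4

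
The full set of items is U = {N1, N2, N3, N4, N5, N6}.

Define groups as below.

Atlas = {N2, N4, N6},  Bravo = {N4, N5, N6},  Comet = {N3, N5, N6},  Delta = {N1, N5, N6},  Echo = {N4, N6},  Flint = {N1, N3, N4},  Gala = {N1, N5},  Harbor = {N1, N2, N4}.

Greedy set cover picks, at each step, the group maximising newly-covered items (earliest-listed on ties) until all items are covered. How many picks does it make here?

Greedy: pick Atlas (covers 3 new) → pick Comet (covers 2 new) → pick Delta (covers 1 new). Total picks: 3.
(The true minimum cover uses only 2 groups, so greedy is not optimal here.)

3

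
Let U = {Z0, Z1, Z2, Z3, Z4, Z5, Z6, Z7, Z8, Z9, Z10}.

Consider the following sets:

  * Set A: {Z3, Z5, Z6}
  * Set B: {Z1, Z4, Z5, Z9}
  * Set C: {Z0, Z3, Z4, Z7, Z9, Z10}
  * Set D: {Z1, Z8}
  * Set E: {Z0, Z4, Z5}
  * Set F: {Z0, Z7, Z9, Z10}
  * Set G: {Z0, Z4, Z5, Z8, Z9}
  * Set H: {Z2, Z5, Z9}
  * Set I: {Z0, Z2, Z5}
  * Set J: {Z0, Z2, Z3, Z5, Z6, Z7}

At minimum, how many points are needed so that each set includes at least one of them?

3

T = {Z0, Z5, Z8} meets every set (each contains at least one member of T), and |T| = 3.
The sets A, D, F are pairwise disjoint, so any hitting set needs a separate point for each — at least 3. Hence 3 is optimal.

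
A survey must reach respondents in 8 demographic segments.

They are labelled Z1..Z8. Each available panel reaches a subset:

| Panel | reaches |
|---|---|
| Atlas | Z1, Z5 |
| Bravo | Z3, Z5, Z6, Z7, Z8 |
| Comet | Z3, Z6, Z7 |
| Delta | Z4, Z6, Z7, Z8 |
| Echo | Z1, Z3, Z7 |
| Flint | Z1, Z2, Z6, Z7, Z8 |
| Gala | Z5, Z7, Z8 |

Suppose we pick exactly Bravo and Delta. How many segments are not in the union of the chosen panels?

2

Union of Bravo, Delta = {Z3, Z4, Z5, Z6, Z7, Z8}.
Not covered: Z1, Z2 — 2 segments.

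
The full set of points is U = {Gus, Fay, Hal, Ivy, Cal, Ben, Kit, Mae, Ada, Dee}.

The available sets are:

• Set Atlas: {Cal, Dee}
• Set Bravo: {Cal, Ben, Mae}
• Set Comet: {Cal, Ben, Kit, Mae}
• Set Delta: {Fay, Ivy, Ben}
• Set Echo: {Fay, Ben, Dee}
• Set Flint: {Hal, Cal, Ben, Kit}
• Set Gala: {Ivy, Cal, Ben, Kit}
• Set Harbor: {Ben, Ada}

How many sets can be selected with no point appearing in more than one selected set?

Atlas, Delta are pairwise disjoint (Atlas={Cal,Dee}; Delta={Fay,Ivy,Ben}).
Every remaining set overlaps one of these, and no 3 of the listed sets are pairwise disjoint, so 2 is the maximum.

2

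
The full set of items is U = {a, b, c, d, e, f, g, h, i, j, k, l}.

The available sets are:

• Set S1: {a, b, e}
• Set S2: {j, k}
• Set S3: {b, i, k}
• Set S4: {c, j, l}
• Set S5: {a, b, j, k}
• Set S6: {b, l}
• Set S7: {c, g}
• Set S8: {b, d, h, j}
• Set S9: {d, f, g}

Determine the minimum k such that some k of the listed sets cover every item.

5

S1, S3, S4, S8, and S9 cover everything between them: the union {a, b, c, d, e, f, g, h, i, j, k, l} is all of U.
Only S8 contains h, so S8 is forced; the remaining 8 items need at least 4 more sets (each remaining set adds at most 2) — so at least 5 sets are needed, and 5 is optimal.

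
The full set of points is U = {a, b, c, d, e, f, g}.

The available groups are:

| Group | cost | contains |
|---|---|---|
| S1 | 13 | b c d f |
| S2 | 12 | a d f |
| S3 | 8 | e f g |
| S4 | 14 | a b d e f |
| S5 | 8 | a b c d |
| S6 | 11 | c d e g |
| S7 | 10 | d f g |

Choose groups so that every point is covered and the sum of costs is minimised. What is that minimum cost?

16

S3, S5 together cover every point (S3 ∪ S5 = {a, b, c, d, e, f, g}); total cost 8 + 8 = 16.
No covering selection has total cost below 16.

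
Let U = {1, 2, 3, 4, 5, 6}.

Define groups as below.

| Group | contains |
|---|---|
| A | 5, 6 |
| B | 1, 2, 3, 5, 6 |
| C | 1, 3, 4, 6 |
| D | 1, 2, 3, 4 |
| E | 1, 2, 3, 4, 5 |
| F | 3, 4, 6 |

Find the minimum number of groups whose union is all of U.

Take {B, F}. Their union is {1, 2, 3, 4, 5, 6}, which is all 6 elements.
No single group has all 6 elements (the largest, B, has 5), so 2 is optimal.

2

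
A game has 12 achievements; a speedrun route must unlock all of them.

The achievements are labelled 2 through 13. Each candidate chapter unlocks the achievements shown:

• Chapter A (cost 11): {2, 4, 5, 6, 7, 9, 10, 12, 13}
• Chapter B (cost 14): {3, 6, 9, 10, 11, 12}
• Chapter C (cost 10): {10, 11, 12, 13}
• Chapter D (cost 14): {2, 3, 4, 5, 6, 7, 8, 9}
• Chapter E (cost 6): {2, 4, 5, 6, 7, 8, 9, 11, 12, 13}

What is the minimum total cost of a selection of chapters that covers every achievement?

20

B, E together cover every achievement (B ∪ E = {2, 3, 4, 5, 6, 7, 8, 9, 10, 11, 12, 13}); total cost 14 + 6 = 20.
No covering selection has total cost below 20.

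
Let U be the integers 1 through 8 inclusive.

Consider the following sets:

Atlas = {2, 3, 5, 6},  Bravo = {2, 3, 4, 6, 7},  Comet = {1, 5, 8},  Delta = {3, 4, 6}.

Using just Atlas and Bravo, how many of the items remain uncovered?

2

Union of Atlas, Bravo = {2, 3, 4, 5, 6, 7}.
Not covered: 1, 8 — 2 items.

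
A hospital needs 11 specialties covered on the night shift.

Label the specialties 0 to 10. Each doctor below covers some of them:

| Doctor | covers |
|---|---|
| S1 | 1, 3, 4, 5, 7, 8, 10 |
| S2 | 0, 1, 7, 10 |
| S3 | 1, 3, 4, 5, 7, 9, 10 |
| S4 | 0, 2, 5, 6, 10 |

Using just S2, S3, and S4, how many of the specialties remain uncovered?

Union of S2, S3, S4 = {0, 1, 2, 3, 4, 5, 6, 7, 9, 10}.
Not covered: 8 — 1 specialty.

1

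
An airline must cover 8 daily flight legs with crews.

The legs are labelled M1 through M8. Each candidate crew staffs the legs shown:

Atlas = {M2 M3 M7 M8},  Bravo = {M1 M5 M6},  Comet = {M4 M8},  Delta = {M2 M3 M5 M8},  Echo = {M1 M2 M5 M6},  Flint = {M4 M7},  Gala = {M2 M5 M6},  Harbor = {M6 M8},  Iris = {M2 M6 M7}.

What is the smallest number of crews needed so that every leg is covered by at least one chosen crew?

3

Take {Atlas, Bravo, Comet}. Their union is {M1, M2, M3, M4, M5, M6, M7, M8}, which is all 8 legs.
No 2 of the 9 crews cover everything (all 36 combinations miss at least one leg), so 3 is optimal.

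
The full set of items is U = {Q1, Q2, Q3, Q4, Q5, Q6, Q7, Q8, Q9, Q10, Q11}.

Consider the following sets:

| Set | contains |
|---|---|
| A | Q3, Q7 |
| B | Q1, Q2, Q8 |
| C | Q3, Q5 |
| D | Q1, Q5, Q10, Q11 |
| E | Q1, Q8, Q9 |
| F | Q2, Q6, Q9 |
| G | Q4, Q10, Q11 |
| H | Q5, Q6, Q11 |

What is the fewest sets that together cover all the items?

A, B, E, G, and H cover everything between them: the union {Q1, Q2, Q3, Q4, Q5, Q6, Q7, Q8, Q9, Q10, Q11} is all of U.
No 4 of the 8 sets cover everything (all 70 combinations miss at least one item), so 5 is optimal.

5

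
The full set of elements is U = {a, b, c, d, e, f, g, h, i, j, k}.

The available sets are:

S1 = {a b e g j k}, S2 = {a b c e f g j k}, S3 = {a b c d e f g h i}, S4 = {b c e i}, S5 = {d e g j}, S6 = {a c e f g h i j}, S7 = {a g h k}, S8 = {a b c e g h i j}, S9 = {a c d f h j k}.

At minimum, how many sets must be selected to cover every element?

2

Take {S1, S3}. Their union is {a, b, c, d, e, f, g, h, i, j, k}, which is all 11 elements.
No single set has all 11 elements (the largest, S3, has 9), so 2 is optimal.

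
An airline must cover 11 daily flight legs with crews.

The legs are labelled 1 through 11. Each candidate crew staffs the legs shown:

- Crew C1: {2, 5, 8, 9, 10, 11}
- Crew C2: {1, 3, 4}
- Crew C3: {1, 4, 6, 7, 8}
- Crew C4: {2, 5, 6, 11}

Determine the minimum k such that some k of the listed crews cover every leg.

Take {C1, C2, C3}. Their union is {1, 2, 3, 4, 5, 6, 7, 8, 9, 10, 11}, which is all 11 legs.
Only C2 contains 3, so C2 is forced; the remaining 8 legs need at least 2 more crews (each remaining crew adds at most 6) — so at least 3 crews are needed, and 3 is optimal.

3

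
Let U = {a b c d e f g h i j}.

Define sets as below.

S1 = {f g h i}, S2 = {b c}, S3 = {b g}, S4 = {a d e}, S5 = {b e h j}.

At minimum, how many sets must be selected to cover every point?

4

Take {S1, S2, S4, S5}. Their union is {a, b, c, d, e, f, g, h, i, j}, which is all 10 points.
No 3 of the 5 sets cover everything (all 10 combinations miss at least one point), so 4 is optimal.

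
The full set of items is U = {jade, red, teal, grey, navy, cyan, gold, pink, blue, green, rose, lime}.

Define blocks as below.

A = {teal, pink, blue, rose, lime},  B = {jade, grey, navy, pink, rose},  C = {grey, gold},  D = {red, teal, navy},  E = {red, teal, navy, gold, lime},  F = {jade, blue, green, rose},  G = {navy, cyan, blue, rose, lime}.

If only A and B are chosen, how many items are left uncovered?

4

Union of A, B = {jade, teal, grey, navy, pink, blue, rose, lime}.
Not covered: red, cyan, gold, green — 4 items.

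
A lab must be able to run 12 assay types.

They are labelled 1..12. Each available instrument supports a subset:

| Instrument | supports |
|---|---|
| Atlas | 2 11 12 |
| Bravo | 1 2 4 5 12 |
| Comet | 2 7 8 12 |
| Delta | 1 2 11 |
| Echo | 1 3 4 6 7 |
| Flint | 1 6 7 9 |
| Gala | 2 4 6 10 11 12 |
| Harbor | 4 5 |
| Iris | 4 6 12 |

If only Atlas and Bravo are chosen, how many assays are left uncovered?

Union of Atlas, Bravo = {1, 2, 4, 5, 11, 12}.
Not covered: 3, 6, 7, 8, 9, 10 — 6 assays.

6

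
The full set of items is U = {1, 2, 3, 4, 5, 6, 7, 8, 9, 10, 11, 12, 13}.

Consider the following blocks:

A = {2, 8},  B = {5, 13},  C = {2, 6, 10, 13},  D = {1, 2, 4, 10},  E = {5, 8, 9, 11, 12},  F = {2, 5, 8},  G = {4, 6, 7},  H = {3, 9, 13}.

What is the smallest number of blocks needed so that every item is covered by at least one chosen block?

Take {D, E, G, H}. Their union is {1, 2, 3, 4, 5, 6, 7, 8, 9, 10, 11, 12, 13}, which is all 13 items.
Only H contains 3, so H is forced; the remaining 10 items need at least 3 more blocks (each remaining block adds at most 4) — so at least 4 blocks are needed, and 4 is optimal.

4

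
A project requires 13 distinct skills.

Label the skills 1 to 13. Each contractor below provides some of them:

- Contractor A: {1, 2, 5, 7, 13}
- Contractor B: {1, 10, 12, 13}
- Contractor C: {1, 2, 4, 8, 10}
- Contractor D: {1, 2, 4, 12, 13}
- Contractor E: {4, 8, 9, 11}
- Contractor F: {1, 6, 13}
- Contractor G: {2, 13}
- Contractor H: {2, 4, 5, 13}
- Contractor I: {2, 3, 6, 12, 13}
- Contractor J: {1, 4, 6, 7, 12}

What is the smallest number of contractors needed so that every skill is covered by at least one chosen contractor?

Take {A, B, E, I}. Their union is {1, 2, 3, 4, 5, 6, 7, 8, 9, 10, 11, 12, 13}, which is all 13 skills.
No 3 of the 10 contractors cover everything (all 120 combinations miss at least one skill), so 4 is optimal.

4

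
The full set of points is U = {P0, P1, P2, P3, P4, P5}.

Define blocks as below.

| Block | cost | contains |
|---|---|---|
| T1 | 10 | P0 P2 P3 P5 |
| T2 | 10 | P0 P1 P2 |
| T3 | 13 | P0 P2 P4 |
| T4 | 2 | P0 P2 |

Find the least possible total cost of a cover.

33

T1, T2, T3 together cover every point (T1 ∪ T2 ∪ T3 = {P0, P1, P2, P3, P4, P5}); total cost 10 + 10 + 13 = 33.
The greedy pick T4, T1, T2, T3 costs 35; no covering selection beats 33.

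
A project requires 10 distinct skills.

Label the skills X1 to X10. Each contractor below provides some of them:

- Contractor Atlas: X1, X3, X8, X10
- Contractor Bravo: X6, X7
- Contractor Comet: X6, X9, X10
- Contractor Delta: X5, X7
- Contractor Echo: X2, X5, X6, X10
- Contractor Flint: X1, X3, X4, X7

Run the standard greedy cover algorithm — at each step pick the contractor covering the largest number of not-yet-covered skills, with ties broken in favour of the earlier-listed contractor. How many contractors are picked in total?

4

Greedy: pick Atlas (covers 4 new) → pick Echo (covers 3 new) → pick Flint (covers 2 new) → pick Comet (covers 1 new). Total picks: 4.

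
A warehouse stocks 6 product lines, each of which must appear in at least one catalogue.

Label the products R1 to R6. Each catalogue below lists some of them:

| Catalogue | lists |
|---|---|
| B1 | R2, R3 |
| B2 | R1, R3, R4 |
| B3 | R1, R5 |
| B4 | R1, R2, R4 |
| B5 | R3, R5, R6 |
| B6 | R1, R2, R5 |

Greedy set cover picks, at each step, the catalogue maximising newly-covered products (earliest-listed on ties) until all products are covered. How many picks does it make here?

3

Greedy: pick B2 (covers 3 new) → pick B5 (covers 2 new) → pick B1 (covers 1 new). Total picks: 3.
(The true minimum cover uses only 2 catalogues, so greedy is not optimal here.)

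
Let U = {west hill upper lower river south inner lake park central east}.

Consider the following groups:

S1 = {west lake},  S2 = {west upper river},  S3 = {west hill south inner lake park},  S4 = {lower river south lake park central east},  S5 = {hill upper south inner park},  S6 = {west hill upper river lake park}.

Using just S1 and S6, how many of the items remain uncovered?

Union of S1, S6 = {west, hill, upper, river, lake, park}.
Not covered: lower, south, inner, central, east — 5 items.

5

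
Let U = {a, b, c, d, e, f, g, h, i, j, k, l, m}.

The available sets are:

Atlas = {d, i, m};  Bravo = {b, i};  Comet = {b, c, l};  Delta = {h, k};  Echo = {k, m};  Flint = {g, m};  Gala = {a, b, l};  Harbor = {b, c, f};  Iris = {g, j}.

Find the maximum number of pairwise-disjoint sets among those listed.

4

Atlas, Comet, Delta, Iris are pairwise disjoint (Atlas={d,i,m}; Comet={b,c,l}; Delta={h,k}; Iris={g,j}).
Every remaining set overlaps one of these, and no 5 of the listed sets are pairwise disjoint, so 4 is the maximum.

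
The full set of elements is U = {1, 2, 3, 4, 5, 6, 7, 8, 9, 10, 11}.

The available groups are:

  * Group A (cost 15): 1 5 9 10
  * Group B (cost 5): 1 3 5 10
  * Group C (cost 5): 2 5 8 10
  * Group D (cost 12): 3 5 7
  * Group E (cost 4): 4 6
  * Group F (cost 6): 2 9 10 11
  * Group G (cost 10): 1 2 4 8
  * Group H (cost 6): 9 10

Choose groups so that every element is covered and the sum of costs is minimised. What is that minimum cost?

B, C, D, E, F together cover every element (B ∪ C ∪ D ∪ E ∪ F = {1, 2, 3, 4, 5, 6, 7, 8, 9, 10, 11}); total cost 5 + 5 + 12 + 4 + 6 = 32.
No covering selection has total cost below 32.

32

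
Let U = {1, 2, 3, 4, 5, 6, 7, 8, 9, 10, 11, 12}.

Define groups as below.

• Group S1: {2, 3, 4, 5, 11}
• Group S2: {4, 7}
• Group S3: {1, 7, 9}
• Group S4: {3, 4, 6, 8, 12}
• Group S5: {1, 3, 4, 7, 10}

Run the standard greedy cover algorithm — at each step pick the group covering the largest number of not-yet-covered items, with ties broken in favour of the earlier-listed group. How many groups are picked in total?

4

Greedy: pick S1 (covers 5 new) → pick S3 (covers 3 new) → pick S4 (covers 3 new) → pick S5 (covers 1 new). Total picks: 4.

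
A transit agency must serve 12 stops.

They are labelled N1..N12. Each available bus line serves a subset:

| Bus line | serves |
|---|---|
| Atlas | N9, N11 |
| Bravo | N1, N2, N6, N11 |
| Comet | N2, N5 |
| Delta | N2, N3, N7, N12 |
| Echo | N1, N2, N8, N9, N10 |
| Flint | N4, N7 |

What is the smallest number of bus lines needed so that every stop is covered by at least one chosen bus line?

Take {Bravo, Comet, Delta, Echo, Flint}. Their union is {N1, N2, N3, N4, N5, N6, N7, N8, N9, N10, N11, N12}, which is all 12 stops.
No 4 of the 6 bus lines cover everything (all 15 combinations miss at least one stop), so 5 is optimal.

5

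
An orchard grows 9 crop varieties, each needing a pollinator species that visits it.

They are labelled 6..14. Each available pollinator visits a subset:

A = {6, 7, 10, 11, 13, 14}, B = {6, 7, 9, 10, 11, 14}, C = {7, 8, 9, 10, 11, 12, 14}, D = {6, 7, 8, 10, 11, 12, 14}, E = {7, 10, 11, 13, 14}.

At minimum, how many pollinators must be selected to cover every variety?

A and C together: A ∪ C = {6, 7, 8, 9, 10, 11, 12, 13, 14} — every variety is covered.
No single pollinator has all 9 varieties (the largest, C, has 7), so 2 is optimal.

2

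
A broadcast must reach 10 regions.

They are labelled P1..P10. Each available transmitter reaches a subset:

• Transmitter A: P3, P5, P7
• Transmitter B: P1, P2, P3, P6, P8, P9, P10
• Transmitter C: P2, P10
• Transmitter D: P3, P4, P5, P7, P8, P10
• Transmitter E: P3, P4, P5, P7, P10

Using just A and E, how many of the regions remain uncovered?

Union of A, E = {P3, P4, P5, P7, P10}.
Not covered: P1, P2, P6, P8, P9 — 5 regions.

5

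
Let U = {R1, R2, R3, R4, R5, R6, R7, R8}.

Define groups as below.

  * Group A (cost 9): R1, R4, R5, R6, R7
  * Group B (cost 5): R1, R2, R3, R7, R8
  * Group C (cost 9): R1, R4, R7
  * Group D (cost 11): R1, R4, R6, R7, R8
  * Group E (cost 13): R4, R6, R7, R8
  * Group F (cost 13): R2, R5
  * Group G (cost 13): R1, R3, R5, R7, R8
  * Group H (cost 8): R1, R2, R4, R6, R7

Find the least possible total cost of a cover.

A, B together cover every item (A ∪ B = {R1, R2, R3, R4, R5, R6, R7, R8}); total cost 9 + 5 = 14.
No covering selection has total cost below 14.

14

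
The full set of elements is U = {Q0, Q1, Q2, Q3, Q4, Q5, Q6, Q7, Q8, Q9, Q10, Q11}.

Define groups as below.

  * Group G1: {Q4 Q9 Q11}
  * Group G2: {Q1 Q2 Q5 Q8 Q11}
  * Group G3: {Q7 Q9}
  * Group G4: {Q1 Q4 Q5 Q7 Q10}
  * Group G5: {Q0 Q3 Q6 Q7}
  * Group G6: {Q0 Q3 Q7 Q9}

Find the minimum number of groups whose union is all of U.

4

Take {G2, G4, G5, G6}. Their union is {Q0, Q1, Q2, Q3, Q4, Q5, Q6, Q7, Q8, Q9, Q10, Q11}, which is all 12 elements.
Only G4 contains Q10, so G4 is forced; the remaining 7 elements need at least 3 more groups (each remaining group adds at most 3) — so at least 4 groups are needed, and 4 is optimal.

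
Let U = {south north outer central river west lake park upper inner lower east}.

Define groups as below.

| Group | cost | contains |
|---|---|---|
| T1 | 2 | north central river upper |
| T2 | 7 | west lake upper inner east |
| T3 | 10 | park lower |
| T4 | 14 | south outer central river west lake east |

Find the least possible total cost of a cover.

T1, T2, T3, T4 together cover every item (T1 ∪ T2 ∪ T3 ∪ T4 = {south, north, outer, central, river, west, lake, park, upper, inner, lower, east}); total cost 2 + 7 + 10 + 14 = 33.
No covering selection has total cost below 33.

33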